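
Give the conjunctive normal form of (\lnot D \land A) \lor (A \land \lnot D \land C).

(\lnot D \land A) \lor (A \land \lnot D \land C)
⇔ (\lnot D \lor A) \land (\lnot D \lor \lnot D) \land (\lnot D \lor C) \land (A \lor A) \land (A \lor \lnot D) \land (A \lor C)   — distribute \lor over \land
⇔ \lnot D \land A   — simplify

\lnot D \land A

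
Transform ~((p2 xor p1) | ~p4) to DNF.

(~p2 & ~p1 & p4) | (p1 & p2 & p4)

~((p2 xor p1) | ~p4)
≡ ~((p2 & ~p1) | (~p2 & p1) | ~p4)   — expand xor
≡ ~(p2 & ~p1) & ~(~p2 & p1) & ~~p4   — De Morgan
≡ (~p2 | ~~p1) & ~(~p2 & p1) & ~~p4   — De Morgan
≡ (~p2 | p1) & ~(~p2 & p1) & ~~p4   — double negation
≡ (~p2 | p1) & (~~p2 | ~p1) & ~~p4   — De Morgan
≡ (~p2 | p1) & (p2 | ~p1) & ~~p4   — double negation
≡ (~p2 | p1) & (p2 | ~p1) & p4   — double negation
≡ (~p2 & p2 & p4) | (~p2 & ~p1 & p4) | (p1 & p2 & p4) | (p1 & ~p1 & p4)   — distribute & over |
≡ (~p2 & ~p1 & p4) | (p1 & p2 & p4)   — simplify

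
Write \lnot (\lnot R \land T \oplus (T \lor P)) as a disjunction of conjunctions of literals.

\lnot (\lnot R \land T \oplus (T \lor P))
≡ \lnot (\lnot R \land T \land \lnot (T \lor P) \lor \lnot (\lnot R \land T) \land (T \lor P))   — expand \oplus
≡ \lnot (\lnot R \land T \land \lnot (T \lor P)) \land \lnot (\lnot (\lnot R \land T) \land (T \lor P))   — De Morgan
≡ (\lnot \lnot R \lor \lnot T \lor \lnot \lnot (T \lor P)) \land \lnot (\lnot (\lnot R \land T) \land (T \lor P))   — De Morgan
≡ (R \lor \lnot T \lor \lnot \lnot (T \lor P)) \land \lnot (\lnot (\lnot R \land T) \land (T \lor P))   — double negation
≡ (R \lor \lnot T \lor T \lor P) \land \lnot (\lnot (\lnot R \land T) \land (T \lor P))   — double negation
≡ (R \lor \lnot T \lor T \lor P) \land (\lnot \lnot (\lnot R \land T) \lor \lnot (T \lor P))   — De Morgan
≡ (R \lor \lnot T \lor T \lor P) \land (\lnot R \land T \lor \lnot (T \lor P))   — double negation
≡ (R \lor \lnot T \lor T \lor P) \land (\lnot R \land T \lor \lnot T \land \lnot P)   — De Morgan
≡ R \land \lnot R \land T \lor R \land \lnot T \land \lnot P \lor \lnot T \land \lnot R \land T \lor \lnot T \land \lnot T \land \lnot P \lor T \land \lnot R \land T \lor T \land \lnot T \land \lnot P \lor P \land \lnot R \land T \lor P \land \lnot T \land \lnot P   — distribute \land over \lor
≡ \lnot T \land \lnot P \lor T \land \lnot R   — simplify

\lnot T \land \lnot P \lor T \land \lnot R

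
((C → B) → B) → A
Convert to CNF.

((C → B) → B) → A
= ¬((C → B) → B) ∨ A   [eliminate →]
= ¬(¬(C → B) ∨ B) ∨ A   [eliminate →]
= ¬(¬(¬C ∨ B) ∨ B) ∨ A   [eliminate →]
= (¬¬(¬C ∨ B) ∧ ¬B) ∨ A   [De Morgan]
= ((¬C ∨ B) ∧ ¬B) ∨ A   [double negation]
= (¬C ∨ B ∨ A) ∧ (¬B ∨ A)   [distribute ∨ over ∧]

(¬C ∨ B ∨ A) ∧ (¬B ∨ A)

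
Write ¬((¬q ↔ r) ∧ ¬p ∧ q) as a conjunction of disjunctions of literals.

¬q ∨ r ∨ p

¬((¬q ↔ r) ∧ ¬p ∧ q)
≡ ¬((¬q → r) ∧ (r → ¬q) ∧ ¬p ∧ q)   (eliminate ↔)
≡ ¬((¬¬q ∨ r) ∧ (r → ¬q) ∧ ¬p ∧ q)   (eliminate →)
≡ ¬((¬¬q ∨ r) ∧ (¬r ∨ ¬q) ∧ ¬p ∧ q)   (eliminate →)
≡ ¬(¬¬q ∨ r) ∨ ¬(¬r ∨ ¬q) ∨ ¬¬p ∨ ¬q   (De Morgan)
≡ (¬¬¬q ∧ ¬r) ∨ ¬(¬r ∨ ¬q) ∨ ¬¬p ∨ ¬q   (De Morgan)
≡ (¬q ∧ ¬r) ∨ ¬(¬r ∨ ¬q) ∨ ¬¬p ∨ ¬q   (double negation)
≡ (¬q ∧ ¬r) ∨ (¬¬r ∧ ¬¬q) ∨ ¬¬p ∨ ¬q   (De Morgan)
≡ (¬q ∧ ¬r) ∨ (r ∧ ¬¬q) ∨ ¬¬p ∨ ¬q   (double negation)
≡ (¬q ∧ ¬r) ∨ (r ∧ q) ∨ ¬¬p ∨ ¬q   (double negation)
≡ (¬q ∧ ¬r) ∨ (r ∧ q) ∨ p ∨ ¬q   (double negation)
≡ (¬q ∨ r ∨ p ∨ ¬q) ∧ (¬q ∨ q ∨ p ∨ ¬q) ∧ (¬r ∨ r ∨ p ∨ ¬q) ∧ (¬r ∨ q ∨ p ∨ ¬q)   (distribute ∨ over ∧)
≡ ¬q ∨ r ∨ p   (simplify)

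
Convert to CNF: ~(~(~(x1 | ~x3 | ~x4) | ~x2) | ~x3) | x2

~(~(~(x1 | ~x3 | ~x4) | ~x2) | ~x3) | x2
≡ (~~(~(x1 | ~x3 | ~x4) | ~x2) & ~~x3) | x2   [De Morgan]
≡ ((~(x1 | ~x3 | ~x4) | ~x2) & ~~x3) | x2   [double negation]
≡ (((~x1 & ~~x3 & ~~x4) | ~x2) & ~~x3) | x2   [De Morgan]
≡ (((~x1 & x3 & ~~x4) | ~x2) & ~~x3) | x2   [double negation]
≡ (((~x1 & x3 & x4) | ~x2) & ~~x3) | x2   [double negation]
≡ (((~x1 & x3 & x4) | ~x2) & x3) | x2   [double negation]
≡ (~x1 | ~x2 | x2) & (x3 | ~x2 | x2) & (x4 | ~x2 | x2) & (x3 | x2)   [distribute | over &]
≡ x3 | x2   [simplify]

x3 | x2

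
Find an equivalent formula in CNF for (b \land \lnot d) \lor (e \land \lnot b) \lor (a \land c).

(b \land \lnot d) \lor (e \land \lnot b) \lor (a \land c)
≡ (b \lor e \lor a) \land (b \lor e \lor c) \land (b \lor \lnot b \lor a) \land (b \lor \lnot b \lor c) \land (\lnot d \lor e \lor a) \land (\lnot d \lor e \lor c) \land (\lnot d \lor \lnot b \lor a) \land (\lnot d \lor \lnot b \lor c)   [distribute \lor over \land]
≡ (b \lor e \lor a) \land (b \lor e \lor c) \land (\lnot d \lor e \lor a) \land (\lnot d \lor e \lor c) \land (\lnot d \lor \lnot b \lor a) \land (\lnot d \lor \lnot b \lor c)   [simplify]

(b \lor e \lor a) \land (b \lor e \lor c) \land (\lnot d \lor e \lor a) \land (\lnot d \lor e \lor c) \land (\lnot d \lor \lnot b \lor a) \land (\lnot d \lor \lnot b \lor c)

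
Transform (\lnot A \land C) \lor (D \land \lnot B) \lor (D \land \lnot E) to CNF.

(\lnot A \land C) \lor (D \land \lnot B) \lor (D \land \lnot E)
≡ (\lnot A \lor D \lor D) \land (\lnot A \lor D \lor \lnot E) \land (\lnot A \lor \lnot B \lor D) \land (\lnot A \lor \lnot B \lor \lnot E) \land (C \lor D \lor D) \land (C \lor D \lor \lnot E) \land (C \lor \lnot B \lor D) \land (C \lor \lnot B \lor \lnot E)
≡ (\lnot A \lor D) \land (\lnot A \lor \lnot B \lor \lnot E) \land (C \lor D) \land (C \lor \lnot B \lor \lnot E)

(\lnot A \lor D) \land (\lnot A \lor \lnot B \lor \lnot E) \land (C \lor D) \land (C \lor \lnot B \lor \lnot E)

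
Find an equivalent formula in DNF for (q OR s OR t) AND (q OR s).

q OR s

(q OR s OR t) AND (q OR s)
⇔ (q AND q) OR (q AND s) OR (s AND q) OR (s AND s) OR (t AND q) OR (t AND s)   (distribute AND over OR)
⇔ q OR s   (simplify)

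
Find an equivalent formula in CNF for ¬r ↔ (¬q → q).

¬r ↔ (¬q → q)
= (¬r → (¬q → q)) ∧ ((¬q → q) → ¬r)   [eliminate ↔]
= (¬¬r ∨ (¬q → q)) ∧ ((¬q → q) → ¬r)   [eliminate →]
= (¬¬r ∨ ¬¬q ∨ q) ∧ ((¬q → q) → ¬r)   [eliminate →]
= (¬¬r ∨ ¬¬q ∨ q) ∧ (¬(¬q → q) ∨ ¬r)   [eliminate →]
= (¬¬r ∨ ¬¬q ∨ q) ∧ (¬(¬¬q ∨ q) ∨ ¬r)   [eliminate →]
= (r ∨ ¬¬q ∨ q) ∧ (¬(¬¬q ∨ q) ∨ ¬r)   [double negation]
= (r ∨ q ∨ q) ∧ (¬(¬¬q ∨ q) ∨ ¬r)   [double negation]
= (r ∨ q ∨ q) ∧ ((¬¬¬q ∧ ¬q) ∨ ¬r)   [De Morgan]
= (r ∨ q ∨ q) ∧ ((¬q ∧ ¬q) ∨ ¬r)   [double negation]
= (r ∨ q ∨ q) ∧ (¬q ∨ ¬r) ∧ (¬q ∨ ¬r)   [distribute ∨ over ∧]
= (r ∨ q) ∧ (¬q ∨ ¬r)   [simplify]

(r ∨ q) ∧ (¬q ∨ ¬r)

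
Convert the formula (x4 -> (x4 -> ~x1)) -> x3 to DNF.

(x4 & x1) | x3

(x4 -> (x4 -> ~x1)) -> x3
⇔ ~(x4 -> (x4 -> ~x1)) | x3   [eliminate ->]
⇔ ~(~x4 | (x4 -> ~x1)) | x3   [eliminate ->]
⇔ ~(~x4 | ~x4 | ~x1) | x3   [eliminate ->]
⇔ (~~x4 & ~~x4 & ~~x1) | x3   [De Morgan]
⇔ (x4 & ~~x4 & ~~x1) | x3   [double negation]
⇔ (x4 & x4 & ~~x1) | x3   [double negation]
⇔ (x4 & x4 & x1) | x3   [double negation]
⇔ (x4 & x1) | x3   [simplify]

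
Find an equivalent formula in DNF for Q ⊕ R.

Q ⊕ R
≡ (Q ∧ ¬R) ∨ (¬Q ∧ R)   — expand ⊕

(Q ∧ ¬R) ∨ (¬Q ∧ R)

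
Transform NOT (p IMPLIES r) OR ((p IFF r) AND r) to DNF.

NOT (p IMPLIES r) OR ((p IFF r) AND r)
≡ NOT (NOT p OR r) OR ((p IFF r) AND r)   — eliminate IMPLIES
≡ NOT (NOT p OR r) OR ((p IMPLIES r) AND (r IMPLIES p) AND r)   — eliminate IFF
≡ NOT (NOT p OR r) OR ((NOT p OR r) AND (r IMPLIES p) AND r)   — eliminate IMPLIES
≡ NOT (NOT p OR r) OR ((NOT p OR r) AND (NOT r OR p) AND r)   — eliminate IMPLIES
≡ (NOT NOT p AND NOT r) OR ((NOT p OR r) AND (NOT r OR p) AND r)   — De Morgan
≡ (p AND NOT r) OR ((NOT p OR r) AND (NOT r OR p) AND r)   — double negation
≡ (p AND NOT r) OR (NOT p AND NOT r AND r) OR (NOT p AND p AND r) OR (r AND NOT r AND r) OR (r AND p AND r)   — distribute AND over OR
≡ (p AND NOT r) OR (r AND p)   — simplify

(p AND NOT r) OR (r AND p)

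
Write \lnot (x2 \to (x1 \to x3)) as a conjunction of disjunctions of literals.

\lnot (x2 \to (x1 \to x3))
= \lnot (\lnot x2 \lor (x1 \to x3))   (eliminate \to)
= \lnot (\lnot x2 \lor \lnot x1 \lor x3)   (eliminate \to)
= \lnot \lnot x2 \land \lnot \lnot x1 \land \lnot x3   (De Morgan)
= x2 \land \lnot \lnot x1 \land \lnot x3   (double negation)
= x2 \land x1 \land \lnot x3   (double negation)

x2 \land x1 \land \lnot x3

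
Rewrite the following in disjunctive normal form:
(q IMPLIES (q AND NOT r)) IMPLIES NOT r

(q IMPLIES (q AND NOT r)) IMPLIES NOT r
⇔ NOT (q IMPLIES (q AND NOT r)) OR NOT r
⇔ NOT (NOT q OR (q AND NOT r)) OR NOT r
⇔ (NOT NOT q AND NOT (q AND NOT r)) OR NOT r
⇔ (q AND NOT (q AND NOT r)) OR NOT r
⇔ (q AND (NOT q OR NOT NOT r)) OR NOT r
⇔ (q AND (NOT q OR r)) OR NOT r
⇔ (q AND NOT q) OR (q AND r) OR NOT r
⇔ (q AND r) OR NOT r

(q AND r) OR NOT r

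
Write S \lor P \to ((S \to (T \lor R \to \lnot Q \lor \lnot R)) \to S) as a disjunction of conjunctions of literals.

S \lor P \to ((S \to (T \lor R \to \lnot Q \lor \lnot R)) \to S)
⇔ \lnot (S \lor P) \lor ((S \to (T \lor R \to \lnot Q \lor \lnot R)) \to S)   (eliminate \to)
⇔ \lnot (S \lor P) \lor \lnot (S \to (T \lor R \to \lnot Q \lor \lnot R)) \lor S   (eliminate \to)
⇔ \lnot (S \lor P) \lor \lnot (\lnot S \lor (T \lor R \to \lnot Q \lor \lnot R)) \lor S   (eliminate \to)
⇔ \lnot (S \lor P) \lor \lnot (\lnot S \lor \lnot (T \lor R) \lor \lnot Q \lor \lnot R) \lor S   (eliminate \to)
⇔ \lnot S \land \lnot P \lor \lnot (\lnot S \lor \lnot (T \lor R) \lor \lnot Q \lor \lnot R) \lor S   (De Morgan)
⇔ \lnot S \land \lnot P \lor \lnot \lnot S \land \lnot \lnot (T \lor R) \land \lnot \lnot Q \land \lnot \lnot R \lor S   (De Morgan)
⇔ \lnot S \land \lnot P \lor S \land \lnot \lnot (T \lor R) \land \lnot \lnot Q \land \lnot \lnot R \lor S   (double negation)
⇔ \lnot S \land \lnot P \lor S \land (T \lor R) \land \lnot \lnot Q \land \lnot \lnot R \lor S   (double negation)
⇔ \lnot S \land \lnot P \lor S \land (T \lor R) \land Q \land \lnot \lnot R \lor S   (double negation)
⇔ \lnot S \land \lnot P \lor S \land (T \lor R) \land Q \land R \lor S   (double negation)
⇔ \lnot S \land \lnot P \lor S \land T \land Q \land R \lor S \land R \land Q \land R \lor S   (distribute \land over \lor)
⇔ \lnot S \land \lnot P \lor S   (simplify)

\lnot S \land \lnot P \lor S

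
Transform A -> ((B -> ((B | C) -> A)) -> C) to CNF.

~A | C

A -> ((B -> ((B | C) -> A)) -> C)
≡ ~A | ((B -> ((B | C) -> A)) -> C)   [eliminate ->]
≡ ~A | ~(B -> ((B | C) -> A)) | C   [eliminate ->]
≡ ~A | ~(~B | ((B | C) -> A)) | C   [eliminate ->]
≡ ~A | ~(~B | ~(B | C) | A) | C   [eliminate ->]
≡ ~A | (~~B & ~~(B | C) & ~A) | C   [De Morgan]
≡ ~A | (B & ~~(B | C) & ~A) | C   [double negation]
≡ ~A | (B & (B | C) & ~A) | C   [double negation]
≡ (~A | B | C) & (~A | B | C | C) & (~A | ~A | C)   [distribute | over &]
≡ ~A | C   [simplify]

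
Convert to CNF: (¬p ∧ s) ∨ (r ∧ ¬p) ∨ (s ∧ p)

(¬p ∧ s) ∨ (r ∧ ¬p) ∨ (s ∧ p)
⇔ (¬p ∨ r ∨ s) ∧ (¬p ∨ r ∨ p) ∧ (¬p ∨ ¬p ∨ s) ∧ (¬p ∨ ¬p ∨ p) ∧ (s ∨ r ∨ s) ∧ (s ∨ r ∨ p) ∧ (s ∨ ¬p ∨ s) ∧ (s ∨ ¬p ∨ p)   (distribute ∨ over ∧)
⇔ (¬p ∨ s) ∧ (s ∨ r)   (simplify)

(¬p ∨ s) ∧ (s ∨ r)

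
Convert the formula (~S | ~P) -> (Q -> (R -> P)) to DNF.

(~S | ~P) -> (Q -> (R -> P))
⇔ ~(~S | ~P) | (Q -> (R -> P))   [eliminate ->]
⇔ ~(~S | ~P) | ~Q | (R -> P)   [eliminate ->]
⇔ ~(~S | ~P) | ~Q | ~R | P   [eliminate ->]
⇔ (~~S & ~~P) | ~Q | ~R | P   [De Morgan]
⇔ (S & ~~P) | ~Q | ~R | P   [double negation]
⇔ (S & P) | ~Q | ~R | P   [double negation]
⇔ ~Q | ~R | P   [simplify]

~Q | ~R | P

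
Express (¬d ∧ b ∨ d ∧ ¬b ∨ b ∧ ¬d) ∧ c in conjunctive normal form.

(¬d ∧ b ∨ d ∧ ¬b ∨ b ∧ ¬d) ∧ c
≡ (¬d ∨ d ∨ b) ∧ (¬d ∨ d ∨ ¬d) ∧ (¬d ∨ ¬b ∨ b) ∧ (¬d ∨ ¬b ∨ ¬d) ∧ (b ∨ d ∨ b) ∧ (b ∨ d ∨ ¬d) ∧ (b ∨ ¬b ∨ b) ∧ (b ∨ ¬b ∨ ¬d) ∧ c   (distribute ∨ over ∧)
≡ (¬d ∨ ¬b) ∧ (b ∨ d) ∧ c   (simplify)

(¬d ∨ ¬b) ∧ (b ∨ d) ∧ c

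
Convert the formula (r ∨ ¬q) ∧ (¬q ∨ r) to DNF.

r ∨ ¬q

(r ∨ ¬q) ∧ (¬q ∨ r)
= (r ∧ ¬q) ∨ (r ∧ r) ∨ (¬q ∧ ¬q) ∨ (¬q ∧ r)   [distribute ∧ over ∨]
= r ∨ ¬q   [simplify]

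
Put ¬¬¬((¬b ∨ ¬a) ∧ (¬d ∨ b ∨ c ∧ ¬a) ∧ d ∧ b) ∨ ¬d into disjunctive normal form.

¬¬¬((¬b ∨ ¬a) ∧ (¬d ∨ b ∨ c ∧ ¬a) ∧ d ∧ b) ∨ ¬d
⇔ ¬((¬b ∨ ¬a) ∧ (¬d ∨ b ∨ c ∧ ¬a) ∧ d ∧ b) ∨ ¬d   [double negation]
⇔ ¬(¬b ∨ ¬a) ∨ ¬(¬d ∨ b ∨ c ∧ ¬a) ∨ ¬d ∨ ¬b ∨ ¬d   [De Morgan]
⇔ ¬¬b ∧ ¬¬a ∨ ¬(¬d ∨ b ∨ c ∧ ¬a) ∨ ¬d ∨ ¬b ∨ ¬d   [De Morgan]
⇔ b ∧ ¬¬a ∨ ¬(¬d ∨ b ∨ c ∧ ¬a) ∨ ¬d ∨ ¬b ∨ ¬d   [double negation]
⇔ b ∧ a ∨ ¬(¬d ∨ b ∨ c ∧ ¬a) ∨ ¬d ∨ ¬b ∨ ¬d   [double negation]
⇔ b ∧ a ∨ ¬¬d ∧ ¬b ∧ ¬(c ∧ ¬a) ∨ ¬d ∨ ¬b ∨ ¬d   [De Morgan]
⇔ b ∧ a ∨ d ∧ ¬b ∧ ¬(c ∧ ¬a) ∨ ¬d ∨ ¬b ∨ ¬d   [double negation]
⇔ b ∧ a ∨ d ∧ ¬b ∧ (¬c ∨ ¬¬a) ∨ ¬d ∨ ¬b ∨ ¬d   [De Morgan]
⇔ b ∧ a ∨ d ∧ ¬b ∧ (¬c ∨ a) ∨ ¬d ∨ ¬b ∨ ¬d   [double negation]
⇔ b ∧ a ∨ d ∧ ¬b ∧ ¬c ∨ d ∧ ¬b ∧ a ∨ ¬d ∨ ¬b ∨ ¬d   [distribute ∧ over ∨]
⇔ b ∧ a ∨ ¬d ∨ ¬b   [simplify]

b ∧ a ∨ ¬d ∨ ¬b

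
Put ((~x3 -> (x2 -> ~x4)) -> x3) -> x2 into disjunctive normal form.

(~x2 & ~x3) | (~x4 & ~x3) | x2

((~x3 -> (x2 -> ~x4)) -> x3) -> x2
≡ ~((~x3 -> (x2 -> ~x4)) -> x3) | x2   [eliminate ->]
≡ ~(~(~x3 -> (x2 -> ~x4)) | x3) | x2   [eliminate ->]
≡ ~(~(~~x3 | (x2 -> ~x4)) | x3) | x2   [eliminate ->]
≡ ~(~(~~x3 | ~x2 | ~x4) | x3) | x2   [eliminate ->]
≡ (~~(~~x3 | ~x2 | ~x4) & ~x3) | x2   [De Morgan]
≡ ((~~x3 | ~x2 | ~x4) & ~x3) | x2   [double negation]
≡ ((x3 | ~x2 | ~x4) & ~x3) | x2   [double negation]
≡ (x3 & ~x3) | (~x2 & ~x3) | (~x4 & ~x3) | x2   [distribute & over |]
≡ (~x2 & ~x3) | (~x4 & ~x3) | x2   [simplify]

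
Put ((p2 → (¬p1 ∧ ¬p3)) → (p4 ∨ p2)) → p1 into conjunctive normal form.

((p2 → (¬p1 ∧ ¬p3)) → (p4 ∨ p2)) → p1
⇔ ¬((p2 → (¬p1 ∧ ¬p3)) → (p4 ∨ p2)) ∨ p1   [eliminate →]
⇔ ¬(¬(p2 → (¬p1 ∧ ¬p3)) ∨ p4 ∨ p2) ∨ p1   [eliminate →]
⇔ ¬(¬(¬p2 ∨ (¬p1 ∧ ¬p3)) ∨ p4 ∨ p2) ∨ p1   [eliminate →]
⇔ (¬¬(¬p2 ∨ (¬p1 ∧ ¬p3)) ∧ ¬p4 ∧ ¬p2) ∨ p1   [De Morgan]
⇔ ((¬p2 ∨ (¬p1 ∧ ¬p3)) ∧ ¬p4 ∧ ¬p2) ∨ p1   [double negation]
⇔ (¬p2 ∨ ¬p1 ∨ p1) ∧ (¬p2 ∨ ¬p3 ∨ p1) ∧ (¬p4 ∨ p1) ∧ (¬p2 ∨ p1)   [distribute ∨ over ∧]
⇔ (¬p4 ∨ p1) ∧ (¬p2 ∨ p1)   [simplify]

(¬p4 ∨ p1) ∧ (¬p2 ∨ p1)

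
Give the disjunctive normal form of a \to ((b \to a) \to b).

\lnot a \lor b

a \to ((b \to a) \to b)
≡ \lnot a \lor ((b \to a) \to b)
≡ \lnot a \lor \lnot (b \to a) \lor b
≡ \lnot a \lor \lnot (\lnot b \lor a) \lor b
≡ \lnot a \lor (\lnot \lnot b \land \lnot a) \lor b
≡ \lnot a \lor (b \land \lnot a) \lor b
≡ \lnot a \lor b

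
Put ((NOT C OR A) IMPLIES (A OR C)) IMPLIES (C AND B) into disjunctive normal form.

((NOT C OR A) IMPLIES (A OR C)) IMPLIES (C AND B)
≡ NOT ((NOT C OR A) IMPLIES (A OR C)) OR (C AND B)   [eliminate IMPLIES]
≡ NOT (NOT (NOT C OR A) OR A OR C) OR (C AND B)   [eliminate IMPLIES]
≡ (NOT NOT (NOT C OR A) AND NOT A AND NOT C) OR (C AND B)   [De Morgan]
≡ ((NOT C OR A) AND NOT A AND NOT C) OR (C AND B)   [double negation]
≡ (NOT C AND NOT A AND NOT C) OR (A AND NOT A AND NOT C) OR (C AND B)   [distribute AND over OR]
≡ (NOT C AND NOT A) OR (C AND B)   [simplify]

(NOT C AND NOT A) OR (C AND B)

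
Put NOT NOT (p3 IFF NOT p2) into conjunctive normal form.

(NOT p3 OR NOT p2) AND (p2 OR p3)

NOT NOT (p3 IFF NOT p2)
≡ NOT NOT ((p3 IMPLIES NOT p2) AND (NOT p2 IMPLIES p3))   — eliminate IFF
≡ NOT NOT ((NOT p3 OR NOT p2) AND (NOT p2 IMPLIES p3))   — eliminate IMPLIES
≡ NOT NOT ((NOT p3 OR NOT p2) AND (NOT NOT p2 OR p3))   — eliminate IMPLIES
≡ (NOT p3 OR NOT p2) AND (NOT NOT p2 OR p3)   — double negation
≡ (NOT p3 OR NOT p2) AND (p2 OR p3)   — double negation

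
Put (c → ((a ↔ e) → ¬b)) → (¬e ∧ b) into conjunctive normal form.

(c → ((a ↔ e) → ¬b)) → (¬e ∧ b)
≡ ¬(c → ((a ↔ e) → ¬b)) ∨ (¬e ∧ b)   [eliminate →]
≡ ¬(¬c ∨ ((a ↔ e) → ¬b)) ∨ (¬e ∧ b)   [eliminate →]
≡ ¬(¬c ∨ ¬(a ↔ e) ∨ ¬b) ∨ (¬e ∧ b)   [eliminate →]
≡ ¬(¬c ∨ ¬((a → e) ∧ (e → a)) ∨ ¬b) ∨ (¬e ∧ b)   [eliminate ↔]
≡ ¬(¬c ∨ ¬((¬a ∨ e) ∧ (e → a)) ∨ ¬b) ∨ (¬e ∧ b)   [eliminate →]
≡ ¬(¬c ∨ ¬((¬a ∨ e) ∧ (¬e ∨ a)) ∨ ¬b) ∨ (¬e ∧ b)   [eliminate →]
≡ (¬¬c ∧ ¬¬((¬a ∨ e) ∧ (¬e ∨ a)) ∧ ¬¬b) ∨ (¬e ∧ b)   [De Morgan]
≡ (c ∧ ¬¬((¬a ∨ e) ∧ (¬e ∨ a)) ∧ ¬¬b) ∨ (¬e ∧ b)   [double negation]
≡ (c ∧ (¬a ∨ e) ∧ (¬e ∨ a) ∧ ¬¬b) ∨ (¬e ∧ b)   [double negation]
≡ (c ∧ (¬a ∨ e) ∧ (¬e ∨ a) ∧ b) ∨ (¬e ∧ b)   [double negation]
≡ (c ∨ ¬e) ∧ (c ∨ b) ∧ (¬a ∨ e ∨ ¬e) ∧ (¬a ∨ e ∨ b) ∧ (¬e ∨ a ∨ ¬e) ∧ (¬e ∨ a ∨ b) ∧ (b ∨ ¬e) ∧ (b ∨ b)   [distribute ∨ over ∧]
≡ (c ∨ ¬e) ∧ (¬e ∨ a) ∧ b   [simplify]

(c ∨ ¬e) ∧ (¬e ∨ a) ∧ b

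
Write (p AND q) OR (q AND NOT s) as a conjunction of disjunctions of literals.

(p OR NOT s) AND q

(p AND q) OR (q AND NOT s)
≡ (p OR q) AND (p OR NOT s) AND (q OR q) AND (q OR NOT s)   [distribute OR over AND]
≡ (p OR NOT s) AND q   [simplify]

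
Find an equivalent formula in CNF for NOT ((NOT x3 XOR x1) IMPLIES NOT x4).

(NOT x3 OR x1) AND (x3 OR NOT x1) AND x4

NOT ((NOT x3 XOR x1) IMPLIES NOT x4)
⇔ NOT (NOT (NOT x3 XOR x1) OR NOT x4)
⇔ NOT (NOT ((NOT x3 OR x1) AND NOT (NOT x3 AND x1)) OR NOT x4)
⇔ NOT NOT ((NOT x3 OR x1) AND NOT (NOT x3 AND x1)) AND NOT NOT x4
⇔ (NOT x3 OR x1) AND NOT (NOT x3 AND x1) AND NOT NOT x4
⇔ (NOT x3 OR x1) AND (NOT NOT x3 OR NOT x1) AND NOT NOT x4
⇔ (NOT x3 OR x1) AND (x3 OR NOT x1) AND NOT NOT x4
⇔ (NOT x3 OR x1) AND (x3 OR NOT x1) AND x4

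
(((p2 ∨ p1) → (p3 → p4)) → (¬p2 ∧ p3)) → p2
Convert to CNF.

(((p2 ∨ p1) → (p3 → p4)) → (¬p2 ∧ p3)) → p2
≡ ¬(((p2 ∨ p1) → (p3 → p4)) → (¬p2 ∧ p3)) ∨ p2   [eliminate →]
≡ ¬(¬((p2 ∨ p1) → (p3 → p4)) ∨ (¬p2 ∧ p3)) ∨ p2   [eliminate →]
≡ ¬(¬(¬(p2 ∨ p1) ∨ (p3 → p4)) ∨ (¬p2 ∧ p3)) ∨ p2   [eliminate →]
≡ ¬(¬(¬(p2 ∨ p1) ∨ ¬p3 ∨ p4) ∨ (¬p2 ∧ p3)) ∨ p2   [eliminate →]
≡ (¬¬(¬(p2 ∨ p1) ∨ ¬p3 ∨ p4) ∧ ¬(¬p2 ∧ p3)) ∨ p2   [De Morgan]
≡ ((¬(p2 ∨ p1) ∨ ¬p3 ∨ p4) ∧ ¬(¬p2 ∧ p3)) ∨ p2   [double negation]
≡ (((¬p2 ∧ ¬p1) ∨ ¬p3 ∨ p4) ∧ ¬(¬p2 ∧ p3)) ∨ p2   [De Morgan]
≡ (((¬p2 ∧ ¬p1) ∨ ¬p3 ∨ p4) ∧ (¬¬p2 ∨ ¬p3)) ∨ p2   [De Morgan]
≡ (((¬p2 ∧ ¬p1) ∨ ¬p3 ∨ p4) ∧ (p2 ∨ ¬p3)) ∨ p2   [double negation]
≡ (¬p2 ∨ ¬p3 ∨ p4 ∨ p2) ∧ (¬p1 ∨ ¬p3 ∨ p4 ∨ p2) ∧ (p2 ∨ ¬p3 ∨ p2)   [distribute ∨ over ∧]
≡ p2 ∨ ¬p3   [simplify]

p2 ∨ ¬p3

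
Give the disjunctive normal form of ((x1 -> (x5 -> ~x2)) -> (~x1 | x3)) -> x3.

((x1 -> (x5 -> ~x2)) -> (~x1 | x3)) -> x3
≡ ~((x1 -> (x5 -> ~x2)) -> (~x1 | x3)) | x3
≡ ~(~(x1 -> (x5 -> ~x2)) | ~x1 | x3) | x3
≡ ~(~(~x1 | (x5 -> ~x2)) | ~x1 | x3) | x3
≡ ~(~(~x1 | ~x5 | ~x2) | ~x1 | x3) | x3
≡ (~~(~x1 | ~x5 | ~x2) & ~~x1 & ~x3) | x3
≡ ((~x1 | ~x5 | ~x2) & ~~x1 & ~x3) | x3
≡ ((~x1 | ~x5 | ~x2) & x1 & ~x3) | x3
≡ (~x1 & x1 & ~x3) | (~x5 & x1 & ~x3) | (~x2 & x1 & ~x3) | x3
≡ (~x5 & x1 & ~x3) | (~x2 & x1 & ~x3) | x3

(~x5 & x1 & ~x3) | (~x2 & x1 & ~x3) | x3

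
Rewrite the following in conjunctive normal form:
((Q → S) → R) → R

¬Q ∨ S ∨ R

((Q → S) → R) → R
≡ ¬((Q → S) → R) ∨ R   — eliminate →
≡ ¬(¬(Q → S) ∨ R) ∨ R   — eliminate →
≡ ¬(¬(¬Q ∨ S) ∨ R) ∨ R   — eliminate →
≡ (¬¬(¬Q ∨ S) ∧ ¬R) ∨ R   — De Morgan
≡ ((¬Q ∨ S) ∧ ¬R) ∨ R   — double negation
≡ (¬Q ∨ S ∨ R) ∧ (¬R ∨ R)   — distribute ∨ over ∧
≡ ¬Q ∨ S ∨ R   — simplify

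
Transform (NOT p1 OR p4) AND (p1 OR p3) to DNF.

(NOT p1 OR p4) AND (p1 OR p3)
⇔ (NOT p1 AND p1) OR (NOT p1 AND p3) OR (p4 AND p1) OR (p4 AND p3)   (distribute AND over OR)
⇔ (NOT p1 AND p3) OR (p4 AND p1) OR (p4 AND p3)   (simplify)

(NOT p1 AND p3) OR (p4 AND p1) OR (p4 AND p3)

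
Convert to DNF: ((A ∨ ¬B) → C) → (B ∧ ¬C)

(A ∧ ¬C) ∨ (¬B ∧ ¬C) ∨ (B ∧ ¬C)

((A ∨ ¬B) → C) → (B ∧ ¬C)
≡ ¬((A ∨ ¬B) → C) ∨ (B ∧ ¬C)   — eliminate →
≡ ¬(¬(A ∨ ¬B) ∨ C) ∨ (B ∧ ¬C)   — eliminate →
≡ (¬¬(A ∨ ¬B) ∧ ¬C) ∨ (B ∧ ¬C)   — De Morgan
≡ ((A ∨ ¬B) ∧ ¬C) ∨ (B ∧ ¬C)   — double negation
≡ (A ∧ ¬C) ∨ (¬B ∧ ¬C) ∨ (B ∧ ¬C)   — distribute ∧ over ∨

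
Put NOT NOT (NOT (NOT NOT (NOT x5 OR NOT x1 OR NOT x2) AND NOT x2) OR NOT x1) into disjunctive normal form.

x2 OR NOT x1

NOT NOT (NOT (NOT NOT (NOT x5 OR NOT x1 OR NOT x2) AND NOT x2) OR NOT x1)
≡ NOT (NOT NOT (NOT x5 OR NOT x1 OR NOT x2) AND NOT x2) OR NOT x1
≡ NOT NOT NOT (NOT x5 OR NOT x1 OR NOT x2) OR NOT NOT x2 OR NOT x1
≡ NOT (NOT x5 OR NOT x1 OR NOT x2) OR NOT NOT x2 OR NOT x1
≡ (NOT NOT x5 AND NOT NOT x1 AND NOT NOT x2) OR NOT NOT x2 OR NOT x1
≡ (x5 AND NOT NOT x1 AND NOT NOT x2) OR NOT NOT x2 OR NOT x1
≡ (x5 AND x1 AND NOT NOT x2) OR NOT NOT x2 OR NOT x1
≡ (x5 AND x1 AND x2) OR NOT NOT x2 OR NOT x1
≡ (x5 AND x1 AND x2) OR x2 OR NOT x1
≡ x2 OR NOT x1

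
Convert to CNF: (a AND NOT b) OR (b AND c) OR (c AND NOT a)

(a AND NOT b) OR (b AND c) OR (c AND NOT a)
⇔ (a OR b OR c) AND (a OR b OR NOT a) AND (a OR c OR c) AND (a OR c OR NOT a) AND (NOT b OR b OR c) AND (NOT b OR b OR NOT a) AND (NOT b OR c OR c) AND (NOT b OR c OR NOT a)   (distribute OR over AND)
⇔ (a OR c) AND (NOT b OR c)   (simplify)

(a OR c) AND (NOT b OR c)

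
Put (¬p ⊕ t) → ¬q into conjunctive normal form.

(p ∨ t ∨ ¬q) ∧ (¬t ∨ ¬p ∨ ¬q)

(¬p ⊕ t) → ¬q
= ¬(¬p ⊕ t) ∨ ¬q   [eliminate →]
= ¬((¬p ∨ t) ∧ ¬(¬p ∧ t)) ∨ ¬q   [expand ⊕]
= ¬(¬p ∨ t) ∨ ¬¬(¬p ∧ t) ∨ ¬q   [De Morgan]
= (¬¬p ∧ ¬t) ∨ ¬¬(¬p ∧ t) ∨ ¬q   [De Morgan]
= (p ∧ ¬t) ∨ ¬¬(¬p ∧ t) ∨ ¬q   [double negation]
= (p ∧ ¬t) ∨ (¬p ∧ t) ∨ ¬q   [double negation]
= (p ∨ ¬p ∨ ¬q) ∧ (p ∨ t ∨ ¬q) ∧ (¬t ∨ ¬p ∨ ¬q) ∧ (¬t ∨ t ∨ ¬q)   [distribute ∨ over ∧]
= (p ∨ t ∨ ¬q) ∧ (¬t ∨ ¬p ∨ ¬q)   [simplify]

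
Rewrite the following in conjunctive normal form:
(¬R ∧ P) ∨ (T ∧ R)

(¬R ∧ P) ∨ (T ∧ R)
⇔ (¬R ∨ T) ∧ (¬R ∨ R) ∧ (P ∨ T) ∧ (P ∨ R)   — distribute ∨ over ∧
⇔ (¬R ∨ T) ∧ (P ∨ T) ∧ (P ∨ R)   — simplify

(¬R ∨ T) ∧ (P ∨ T) ∧ (P ∨ R)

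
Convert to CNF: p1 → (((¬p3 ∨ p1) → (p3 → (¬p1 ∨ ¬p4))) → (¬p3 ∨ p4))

¬p1 ∨ p4 ∨ ¬p3

p1 → (((¬p3 ∨ p1) → (p3 → (¬p1 ∨ ¬p4))) → (¬p3 ∨ p4))
≡ ¬p1 ∨ (((¬p3 ∨ p1) → (p3 → (¬p1 ∨ ¬p4))) → (¬p3 ∨ p4))   [eliminate →]
≡ ¬p1 ∨ ¬((¬p3 ∨ p1) → (p3 → (¬p1 ∨ ¬p4))) ∨ ¬p3 ∨ p4   [eliminate →]
≡ ¬p1 ∨ ¬(¬(¬p3 ∨ p1) ∨ (p3 → (¬p1 ∨ ¬p4))) ∨ ¬p3 ∨ p4   [eliminate →]
≡ ¬p1 ∨ ¬(¬(¬p3 ∨ p1) ∨ ¬p3 ∨ ¬p1 ∨ ¬p4) ∨ ¬p3 ∨ p4   [eliminate →]
≡ ¬p1 ∨ (¬¬(¬p3 ∨ p1) ∧ ¬¬p3 ∧ ¬¬p1 ∧ ¬¬p4) ∨ ¬p3 ∨ p4   [De Morgan]
≡ ¬p1 ∨ ((¬p3 ∨ p1) ∧ ¬¬p3 ∧ ¬¬p1 ∧ ¬¬p4) ∨ ¬p3 ∨ p4   [double negation]
≡ ¬p1 ∨ ((¬p3 ∨ p1) ∧ p3 ∧ ¬¬p1 ∧ ¬¬p4) ∨ ¬p3 ∨ p4   [double negation]
≡ ¬p1 ∨ ((¬p3 ∨ p1) ∧ p3 ∧ p1 ∧ ¬¬p4) ∨ ¬p3 ∨ p4   [double negation]
≡ ¬p1 ∨ ((¬p3 ∨ p1) ∧ p3 ∧ p1 ∧ p4) ∨ ¬p3 ∨ p4   [double negation]
≡ (¬p1 ∨ ¬p3 ∨ p1 ∨ ¬p3 ∨ p4) ∧ (¬p1 ∨ p3 ∨ ¬p3 ∨ p4) ∧ (¬p1 ∨ p1 ∨ ¬p3 ∨ p4) ∧ (¬p1 ∨ p4 ∨ ¬p3 ∨ p4)   [distribute ∨ over ∧]
≡ ¬p1 ∨ p4 ∨ ¬p3   [simplify]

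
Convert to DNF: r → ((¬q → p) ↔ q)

r → ((¬q → p) ↔ q)
= ¬r ∨ ((¬q → p) ↔ q)   — eliminate →
= ¬r ∨ (((¬q → p) → q) ∧ (q → (¬q → p)))   — eliminate ↔
= ¬r ∨ ((¬(¬q → p) ∨ q) ∧ (q → (¬q → p)))   — eliminate →
= ¬r ∨ ((¬(¬¬q ∨ p) ∨ q) ∧ (q → (¬q → p)))   — eliminate →
= ¬r ∨ ((¬(¬¬q ∨ p) ∨ q) ∧ (¬q ∨ (¬q → p)))   — eliminate →
= ¬r ∨ ((¬(¬¬q ∨ p) ∨ q) ∧ (¬q ∨ ¬¬q ∨ p))   — eliminate →
= ¬r ∨ (((¬¬¬q ∧ ¬p) ∨ q) ∧ (¬q ∨ ¬¬q ∨ p))   — De Morgan
= ¬r ∨ (((¬q ∧ ¬p) ∨ q) ∧ (¬q ∨ ¬¬q ∨ p))   — double negation
= ¬r ∨ (((¬q ∧ ¬p) ∨ q) ∧ (¬q ∨ q ∨ p))   — double negation
= ¬r ∨ (¬q ∧ ¬p ∧ ¬q) ∨ (¬q ∧ ¬p ∧ q) ∨ (¬q ∧ ¬p ∧ p) ∨ (q ∧ ¬q) ∨ (q ∧ q) ∨ (q ∧ p)   — distribute ∧ over ∨
= ¬r ∨ (¬q ∧ ¬p) ∨ q   — simplify

¬r ∨ (¬q ∧ ¬p) ∨ q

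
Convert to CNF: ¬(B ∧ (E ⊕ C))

(¬B ∨ ¬E ∨ C) ∧ (¬B ∨ ¬C ∨ E)

¬(B ∧ (E ⊕ C))
≡ ¬(B ∧ (E ∨ C) ∧ ¬(E ∧ C))   (expand ⊕)
≡ ¬B ∨ ¬(E ∨ C) ∨ ¬¬(E ∧ C)   (De Morgan)
≡ ¬B ∨ (¬E ∧ ¬C) ∨ ¬¬(E ∧ C)   (De Morgan)
≡ ¬B ∨ (¬E ∧ ¬C) ∨ (E ∧ C)   (double negation)
≡ (¬B ∨ ¬E ∨ E) ∧ (¬B ∨ ¬E ∨ C) ∧ (¬B ∨ ¬C ∨ E) ∧ (¬B ∨ ¬C ∨ C)   (distribute ∨ over ∧)
≡ (¬B ∨ ¬E ∨ C) ∧ (¬B ∨ ¬C ∨ E)   (simplify)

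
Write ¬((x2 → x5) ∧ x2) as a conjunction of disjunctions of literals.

¬x5 ∨ ¬x2

¬((x2 → x5) ∧ x2)
≡ ¬((¬x2 ∨ x5) ∧ x2)   [eliminate →]
≡ ¬(¬x2 ∨ x5) ∨ ¬x2   [De Morgan]
≡ (¬¬x2 ∧ ¬x5) ∨ ¬x2   [De Morgan]
≡ (x2 ∧ ¬x5) ∨ ¬x2   [double negation]
≡ (x2 ∨ ¬x2) ∧ (¬x5 ∨ ¬x2)   [distribute ∨ over ∧]
≡ ¬x5 ∨ ¬x2   [simplify]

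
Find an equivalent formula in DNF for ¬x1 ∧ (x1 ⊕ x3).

¬x1 ∧ (x1 ⊕ x3)
⇔ ¬x1 ∧ ((x1 ∧ ¬x3) ∨ (¬x1 ∧ x3))   [expand ⊕]
⇔ (¬x1 ∧ x1 ∧ ¬x3) ∨ (¬x1 ∧ ¬x1 ∧ x3)   [distribute ∧ over ∨]
⇔ ¬x1 ∧ x3   [simplify]

¬x1 ∧ x3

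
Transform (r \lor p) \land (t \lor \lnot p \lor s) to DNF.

(r \lor p) \land (t \lor \lnot p \lor s)
≡ (r \land t) \lor (r \land \lnot p) \lor (r \land s) \lor (p \land t) \lor (p \land \lnot p) \lor (p \land s)   [distribute \land over \lor]
≡ (r \land t) \lor (r \land \lnot p) \lor (r \land s) \lor (p \land t) \lor (p \land s)   [simplify]

(r \land t) \lor (r \land \lnot p) \lor (r \land s) \lor (p \land t) \lor (p \land s)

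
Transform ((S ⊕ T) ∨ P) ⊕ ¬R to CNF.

((S ⊕ T) ∨ P) ⊕ ¬R
≡ ((S ⊕ T) ∨ P ∨ ¬R) ∧ ¬(((S ⊕ T) ∨ P) ∧ ¬R)   [expand ⊕]
≡ (((S ∨ T) ∧ ¬(S ∧ T)) ∨ P ∨ ¬R) ∧ ¬(((S ⊕ T) ∨ P) ∧ ¬R)   [expand ⊕]
≡ (((S ∨ T) ∧ ¬(S ∧ T)) ∨ P ∨ ¬R) ∧ ¬((((S ∨ T) ∧ ¬(S ∧ T)) ∨ P) ∧ ¬R)   [expand ⊕]
≡ (((S ∨ T) ∧ (¬S ∨ ¬T)) ∨ P ∨ ¬R) ∧ ¬((((S ∨ T) ∧ ¬(S ∧ T)) ∨ P) ∧ ¬R)   [De Morgan]
≡ (((S ∨ T) ∧ (¬S ∨ ¬T)) ∨ P ∨ ¬R) ∧ (¬(((S ∨ T) ∧ ¬(S ∧ T)) ∨ P) ∨ ¬¬R)   [De Morgan]
≡ (((S ∨ T) ∧ (¬S ∨ ¬T)) ∨ P ∨ ¬R) ∧ ((¬((S ∨ T) ∧ ¬(S ∧ T)) ∧ ¬P) ∨ ¬¬R)   [De Morgan]
≡ (((S ∨ T) ∧ (¬S ∨ ¬T)) ∨ P ∨ ¬R) ∧ (((¬(S ∨ T) ∨ ¬¬(S ∧ T)) ∧ ¬P) ∨ ¬¬R)   [De Morgan]
≡ (((S ∨ T) ∧ (¬S ∨ ¬T)) ∨ P ∨ ¬R) ∧ ((((¬S ∧ ¬T) ∨ ¬¬(S ∧ T)) ∧ ¬P) ∨ ¬¬R)   [De Morgan]
≡ (((S ∨ T) ∧ (¬S ∨ ¬T)) ∨ P ∨ ¬R) ∧ ((((¬S ∧ ¬T) ∨ (S ∧ T)) ∧ ¬P) ∨ ¬¬R)   [double negation]
≡ (((S ∨ T) ∧ (¬S ∨ ¬T)) ∨ P ∨ ¬R) ∧ ((((¬S ∧ ¬T) ∨ (S ∧ T)) ∧ ¬P) ∨ R)   [double negation]
≡ (S ∨ T ∨ P ∨ ¬R) ∧ (¬S ∨ ¬T ∨ P ∨ ¬R) ∧ (¬S ∨ S ∨ R) ∧ (¬S ∨ T ∨ R) ∧ (¬T ∨ S ∨ R) ∧ (¬T ∨ T ∨ R) ∧ (¬P ∨ R)   [distribute ∨ over ∧]
≡ (S ∨ T ∨ P ∨ ¬R) ∧ (¬S ∨ ¬T ∨ P ∨ ¬R) ∧ (¬S ∨ T ∨ R) ∧ (¬T ∨ S ∨ R) ∧ (¬P ∨ R)   [simplify]

(S ∨ T ∨ P ∨ ¬R) ∧ (¬S ∨ ¬T ∨ P ∨ ¬R) ∧ (¬S ∨ T ∨ R) ∧ (¬T ∨ S ∨ R) ∧ (¬P ∨ R)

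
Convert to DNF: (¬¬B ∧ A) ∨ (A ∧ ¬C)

(B ∧ A) ∨ (A ∧ ¬C)

(¬¬B ∧ A) ∨ (A ∧ ¬C)
⇔ (B ∧ A) ∨ (A ∧ ¬C)   [double negation]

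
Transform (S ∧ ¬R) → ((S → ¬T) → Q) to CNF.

(S ∧ ¬R) → ((S → ¬T) → Q)
≡ ¬(S ∧ ¬R) ∨ ((S → ¬T) → Q)   (eliminate →)
≡ ¬(S ∧ ¬R) ∨ ¬(S → ¬T) ∨ Q   (eliminate →)
≡ ¬(S ∧ ¬R) ∨ ¬(¬S ∨ ¬T) ∨ Q   (eliminate →)
≡ ¬S ∨ ¬¬R ∨ ¬(¬S ∨ ¬T) ∨ Q   (De Morgan)
≡ ¬S ∨ R ∨ ¬(¬S ∨ ¬T) ∨ Q   (double negation)
≡ ¬S ∨ R ∨ (¬¬S ∧ ¬¬T) ∨ Q   (De Morgan)
≡ ¬S ∨ R ∨ (S ∧ ¬¬T) ∨ Q   (double negation)
≡ ¬S ∨ R ∨ (S ∧ T) ∨ Q   (double negation)
≡ (¬S ∨ R ∨ S ∨ Q) ∧ (¬S ∨ R ∨ T ∨ Q)   (distribute ∨ over ∧)
≡ ¬S ∨ R ∨ T ∨ Q   (simplify)

¬S ∨ R ∨ T ∨ Q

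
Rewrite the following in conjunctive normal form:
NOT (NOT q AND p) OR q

q OR NOT p

NOT (NOT q AND p) OR q
≡ NOT NOT q OR NOT p OR q   [De Morgan]
≡ q OR NOT p OR q   [double negation]
≡ q OR NOT p   [simplify]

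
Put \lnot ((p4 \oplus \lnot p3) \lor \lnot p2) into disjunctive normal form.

\lnot ((p4 \oplus \lnot p3) \lor \lnot p2)
= \lnot ((p4 \land \lnot \lnot p3) \lor (\lnot p4 \land \lnot p3) \lor \lnot p2)   [expand \oplus]
= \lnot (p4 \land \lnot \lnot p3) \land \lnot (\lnot p4 \land \lnot p3) \land \lnot \lnot p2   [De Morgan]
= (\lnot p4 \lor \lnot \lnot \lnot p3) \land \lnot (\lnot p4 \land \lnot p3) \land \lnot \lnot p2   [De Morgan]
= (\lnot p4 \lor \lnot p3) \land \lnot (\lnot p4 \land \lnot p3) \land \lnot \lnot p2   [double negation]
= (\lnot p4 \lor \lnot p3) \land (\lnot \lnot p4 \lor \lnot \lnot p3) \land \lnot \lnot p2   [De Morgan]
= (\lnot p4 \lor \lnot p3) \land (p4 \lor \lnot \lnot p3) \land \lnot \lnot p2   [double negation]
= (\lnot p4 \lor \lnot p3) \land (p4 \lor p3) \land \lnot \lnot p2   [double negation]
= (\lnot p4 \lor \lnot p3) \land (p4 \lor p3) \land p2   [double negation]
= (\lnot p4 \land p4 \land p2) \lor (\lnot p4 \land p3 \land p2) \lor (\lnot p3 \land p4 \land p2) \lor (\lnot p3 \land p3 \land p2)   [distribute \land over \lor]
= (\lnot p4 \land p3 \land p2) \lor (\lnot p3 \land p4 \land p2)   [simplify]

(\lnot p4 \land p3 \land p2) \lor (\lnot p3 \land p4 \land p2)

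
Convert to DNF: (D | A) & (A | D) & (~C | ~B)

(D & ~C) | (D & ~B) | (A & ~C) | (A & ~B)

(D | A) & (A | D) & (~C | ~B)
= (D & A & ~C) | (D & A & ~B) | (D & D & ~C) | (D & D & ~B) | (A & A & ~C) | (A & A & ~B) | (A & D & ~C) | (A & D & ~B)   [distribute & over |]
= (D & ~C) | (D & ~B) | (A & ~C) | (A & ~B)   [simplify]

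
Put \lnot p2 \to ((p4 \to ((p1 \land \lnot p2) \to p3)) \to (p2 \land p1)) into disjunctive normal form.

p2 \lor (p4 \land p1 \land \lnot p2 \land \lnot p3)

\lnot p2 \to ((p4 \to ((p1 \land \lnot p2) \to p3)) \to (p2 \land p1))
≡ \lnot \lnot p2 \lor ((p4 \to ((p1 \land \lnot p2) \to p3)) \to (p2 \land p1))   [eliminate \to]
≡ \lnot \lnot p2 \lor \lnot (p4 \to ((p1 \land \lnot p2) \to p3)) \lor (p2 \land p1)   [eliminate \to]
≡ \lnot \lnot p2 \lor \lnot (\lnot p4 \lor ((p1 \land \lnot p2) \to p3)) \lor (p2 \land p1)   [eliminate \to]
≡ \lnot \lnot p2 \lor \lnot (\lnot p4 \lor \lnot (p1 \land \lnot p2) \lor p3) \lor (p2 \land p1)   [eliminate \to]
≡ p2 \lor \lnot (\lnot p4 \lor \lnot (p1 \land \lnot p2) \lor p3) \lor (p2 \land p1)   [double negation]
≡ p2 \lor (\lnot \lnot p4 \land \lnot \lnot (p1 \land \lnot p2) \land \lnot p3) \lor (p2 \land p1)   [De Morgan]
≡ p2 \lor (p4 \land \lnot \lnot (p1 \land \lnot p2) \land \lnot p3) \lor (p2 \land p1)   [double negation]
≡ p2 \lor (p4 \land p1 \land \lnot p2 \land \lnot p3) \lor (p2 \land p1)   [double negation]
≡ p2 \lor (p4 \land p1 \land \lnot p2 \land \lnot p3)   [simplify]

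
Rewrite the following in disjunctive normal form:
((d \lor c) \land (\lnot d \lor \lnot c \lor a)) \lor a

((d \lor c) \land (\lnot d \lor \lnot c \lor a)) \lor a
≡ (d \land \lnot d) \lor (d \land \lnot c) \lor (d \land a) \lor (c \land \lnot d) \lor (c \land \lnot c) \lor (c \land a) \lor a   (distribute \land over \lor)
≡ (d \land \lnot c) \lor (c \land \lnot d) \lor a   (simplify)

(d \land \lnot c) \lor (c \land \lnot d) \lor a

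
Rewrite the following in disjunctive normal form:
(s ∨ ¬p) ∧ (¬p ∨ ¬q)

(s ∨ ¬p) ∧ (¬p ∨ ¬q)
⇔ (s ∧ ¬p) ∨ (s ∧ ¬q) ∨ (¬p ∧ ¬p) ∨ (¬p ∧ ¬q)
⇔ (s ∧ ¬q) ∨ ¬p

(s ∧ ¬q) ∨ ¬p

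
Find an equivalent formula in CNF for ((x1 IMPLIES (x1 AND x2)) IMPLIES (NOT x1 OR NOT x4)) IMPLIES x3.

((x1 IMPLIES (x1 AND x2)) IMPLIES (NOT x1 OR NOT x4)) IMPLIES x3
≡ NOT ((x1 IMPLIES (x1 AND x2)) IMPLIES (NOT x1 OR NOT x4)) OR x3   — eliminate IMPLIES
≡ NOT (NOT (x1 IMPLIES (x1 AND x2)) OR NOT x1 OR NOT x4) OR x3   — eliminate IMPLIES
≡ NOT (NOT (NOT x1 OR (x1 AND x2)) OR NOT x1 OR NOT x4) OR x3   — eliminate IMPLIES
≡ (NOT NOT (NOT x1 OR (x1 AND x2)) AND NOT NOT x1 AND NOT NOT x4) OR x3   — De Morgan
≡ ((NOT x1 OR (x1 AND x2)) AND NOT NOT x1 AND NOT NOT x4) OR x3   — double negation
≡ ((NOT x1 OR (x1 AND x2)) AND x1 AND NOT NOT x4) OR x3   — double negation
≡ ((NOT x1 OR (x1 AND x2)) AND x1 AND x4) OR x3   — double negation
≡ (NOT x1 OR x1 OR x3) AND (NOT x1 OR x2 OR x3) AND (x1 OR x3) AND (x4 OR x3)   — distribute OR over AND
≡ (NOT x1 OR x2 OR x3) AND (x1 OR x3) AND (x4 OR x3)   — simplify

(NOT x1 OR x2 OR x3) AND (x1 OR x3) AND (x4 OR x3)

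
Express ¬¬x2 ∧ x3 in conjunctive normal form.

x2 ∧ x3

¬¬x2 ∧ x3
= x2 ∧ x3   — double negation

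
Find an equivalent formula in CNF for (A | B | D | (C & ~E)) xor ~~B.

(A | B | D | C) & (A | B | D | ~E) & ~B

(A | B | D | (C & ~E)) xor ~~B
⇔ (A | B | D | (C & ~E) | ~~B) & ~((A | B | D | (C & ~E)) & ~~B)
⇔ (A | B | D | (C & ~E) | B) & ~((A | B | D | (C & ~E)) & ~~B)
⇔ (A | B | D | (C & ~E) | B) & (~(A | B | D | (C & ~E)) | ~~~B)
⇔ (A | B | D | (C & ~E) | B) & ((~A & ~B & ~D & ~(C & ~E)) | ~~~B)
⇔ (A | B | D | (C & ~E) | B) & ((~A & ~B & ~D & (~C | ~~E)) | ~~~B)
⇔ (A | B | D | (C & ~E) | B) & ((~A & ~B & ~D & (~C | E)) | ~~~B)
⇔ (A | B | D | (C & ~E) | B) & ((~A & ~B & ~D & (~C | E)) | ~B)
⇔ (A | B | D | C | B) & (A | B | D | ~E | B) & (~A | ~B) & (~B | ~B) & (~D | ~B) & (~C | E | ~B)
⇔ (A | B | D | C) & (A | B | D | ~E) & ~B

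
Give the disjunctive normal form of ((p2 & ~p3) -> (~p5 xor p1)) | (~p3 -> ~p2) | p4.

~p2 | p3 | (~p5 & ~p1) | (p5 & p1) | p4

((p2 & ~p3) -> (~p5 xor p1)) | (~p3 -> ~p2) | p4
⇔ ~(p2 & ~p3) | (~p5 xor p1) | (~p3 -> ~p2) | p4   [eliminate ->]
⇔ ~(p2 & ~p3) | (~p5 & ~p1) | (~~p5 & p1) | (~p3 -> ~p2) | p4   [expand xor]
⇔ ~(p2 & ~p3) | (~p5 & ~p1) | (~~p5 & p1) | ~~p3 | ~p2 | p4   [eliminate ->]
⇔ ~p2 | ~~p3 | (~p5 & ~p1) | (~~p5 & p1) | ~~p3 | ~p2 | p4   [De Morgan]
⇔ ~p2 | p3 | (~p5 & ~p1) | (~~p5 & p1) | ~~p3 | ~p2 | p4   [double negation]
⇔ ~p2 | p3 | (~p5 & ~p1) | (p5 & p1) | ~~p3 | ~p2 | p4   [double negation]
⇔ ~p2 | p3 | (~p5 & ~p1) | (p5 & p1) | p3 | ~p2 | p4   [double negation]
⇔ ~p2 | p3 | (~p5 & ~p1) | (p5 & p1) | p4   [simplify]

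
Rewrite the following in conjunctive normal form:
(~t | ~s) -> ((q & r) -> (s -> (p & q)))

(~t | ~s) -> ((q & r) -> (s -> (p & q)))
⇔ ~(~t | ~s) | ((q & r) -> (s -> (p & q)))   — eliminate ->
⇔ ~(~t | ~s) | ~(q & r) | (s -> (p & q))   — eliminate ->
⇔ ~(~t | ~s) | ~(q & r) | ~s | (p & q)   — eliminate ->
⇔ (~~t & ~~s) | ~(q & r) | ~s | (p & q)   — De Morgan
⇔ (t & ~~s) | ~(q & r) | ~s | (p & q)   — double negation
⇔ (t & s) | ~(q & r) | ~s | (p & q)   — double negation
⇔ (t & s) | ~q | ~r | ~s | (p & q)   — De Morgan
⇔ (t | ~q | ~r | ~s | p) & (t | ~q | ~r | ~s | q) & (s | ~q | ~r | ~s | p) & (s | ~q | ~r | ~s | q)   — distribute | over &
⇔ t | ~q | ~r | ~s | p   — simplify

t | ~q | ~r | ~s | p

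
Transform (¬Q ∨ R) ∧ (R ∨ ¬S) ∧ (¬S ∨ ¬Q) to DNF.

(¬Q ∨ R) ∧ (R ∨ ¬S) ∧ (¬S ∨ ¬Q)
≡ (¬Q ∧ R ∧ ¬S) ∨ (¬Q ∧ R ∧ ¬Q) ∨ (¬Q ∧ ¬S ∧ ¬S) ∨ (¬Q ∧ ¬S ∧ ¬Q) ∨ (R ∧ R ∧ ¬S) ∨ (R ∧ R ∧ ¬Q) ∨ (R ∧ ¬S ∧ ¬S) ∨ (R ∧ ¬S ∧ ¬Q)   [distribute ∧ over ∨]
≡ (¬Q ∧ R) ∨ (¬Q ∧ ¬S) ∨ (R ∧ ¬S)   [simplify]

(¬Q ∧ R) ∨ (¬Q ∧ ¬S) ∨ (R ∧ ¬S)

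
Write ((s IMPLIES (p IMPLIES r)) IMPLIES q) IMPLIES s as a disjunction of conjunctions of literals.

((s IMPLIES (p IMPLIES r)) IMPLIES q) IMPLIES s
≡ NOT ((s IMPLIES (p IMPLIES r)) IMPLIES q) OR s
≡ NOT (NOT (s IMPLIES (p IMPLIES r)) OR q) OR s
≡ NOT (NOT (NOT s OR (p IMPLIES r)) OR q) OR s
≡ NOT (NOT (NOT s OR NOT p OR r) OR q) OR s
≡ (NOT NOT (NOT s OR NOT p OR r) AND NOT q) OR s
≡ ((NOT s OR NOT p OR r) AND NOT q) OR s
≡ (NOT s AND NOT q) OR (NOT p AND NOT q) OR (r AND NOT q) OR s

(NOT s AND NOT q) OR (NOT p AND NOT q) OR (r AND NOT q) OR s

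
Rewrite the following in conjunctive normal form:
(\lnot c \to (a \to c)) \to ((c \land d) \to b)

\lnot c \lor \lnot d \lor b

(\lnot c \to (a \to c)) \to ((c \land d) \to b)
= \lnot (\lnot c \to (a \to c)) \lor ((c \land d) \to b)
= \lnot (\lnot \lnot c \lor (a \to c)) \lor ((c \land d) \to b)
= \lnot (\lnot \lnot c \lor \lnot a \lor c) \lor ((c \land d) \to b)
= \lnot (\lnot \lnot c \lor \lnot a \lor c) \lor \lnot (c \land d) \lor b
= (\lnot \lnot \lnot c \land \lnot \lnot a \land \lnot c) \lor \lnot (c \land d) \lor b
= (\lnot c \land \lnot \lnot a \land \lnot c) \lor \lnot (c \land d) \lor b
= (\lnot c \land a \land \lnot c) \lor \lnot (c \land d) \lor b
= (\lnot c \land a \land \lnot c) \lor \lnot c \lor \lnot d \lor b
= (\lnot c \lor \lnot c \lor \lnot d \lor b) \land (a \lor \lnot c \lor \lnot d \lor b) \land (\lnot c \lor \lnot c \lor \lnot d \lor b)
= \lnot c \lor \lnot d \lor b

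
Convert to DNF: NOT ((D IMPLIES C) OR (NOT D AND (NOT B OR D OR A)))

NOT ((D IMPLIES C) OR (NOT D AND (NOT B OR D OR A)))
≡ NOT (NOT D OR C OR (NOT D AND (NOT B OR D OR A)))   — eliminate IMPLIES
≡ NOT NOT D AND NOT C AND NOT (NOT D AND (NOT B OR D OR A))   — De Morgan
≡ D AND NOT C AND NOT (NOT D AND (NOT B OR D OR A))   — double negation
≡ D AND NOT C AND (NOT NOT D OR NOT (NOT B OR D OR A))   — De Morgan
≡ D AND NOT C AND (D OR NOT (NOT B OR D OR A))   — double negation
≡ D AND NOT C AND (D OR (NOT NOT B AND NOT D AND NOT A))   — De Morgan
≡ D AND NOT C AND (D OR (B AND NOT D AND NOT A))   — double negation
≡ (D AND NOT C AND D) OR (D AND NOT C AND B AND NOT D AND NOT A)   — distribute AND over OR
≡ D AND NOT C   — simplify

D AND NOT C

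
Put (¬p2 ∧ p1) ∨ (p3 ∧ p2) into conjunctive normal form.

(¬p2 ∧ p1) ∨ (p3 ∧ p2)
= (¬p2 ∨ p3) ∧ (¬p2 ∨ p2) ∧ (p1 ∨ p3) ∧ (p1 ∨ p2)   (distribute ∨ over ∧)
= (¬p2 ∨ p3) ∧ (p1 ∨ p3) ∧ (p1 ∨ p2)   (simplify)

(¬p2 ∨ p3) ∧ (p1 ∨ p3) ∧ (p1 ∨ p2)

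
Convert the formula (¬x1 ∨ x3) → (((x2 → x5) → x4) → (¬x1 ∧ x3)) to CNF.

(¬x1 ∨ x3) → (((x2 → x5) → x4) → (¬x1 ∧ x3))
≡ ¬(¬x1 ∨ x3) ∨ (((x2 → x5) → x4) → (¬x1 ∧ x3))   [eliminate →]
≡ ¬(¬x1 ∨ x3) ∨ ¬((x2 → x5) → x4) ∨ (¬x1 ∧ x3)   [eliminate →]
≡ ¬(¬x1 ∨ x3) ∨ ¬(¬(x2 → x5) ∨ x4) ∨ (¬x1 ∧ x3)   [eliminate →]
≡ ¬(¬x1 ∨ x3) ∨ ¬(¬(¬x2 ∨ x5) ∨ x4) ∨ (¬x1 ∧ x3)   [eliminate →]
≡ (¬¬x1 ∧ ¬x3) ∨ ¬(¬(¬x2 ∨ x5) ∨ x4) ∨ (¬x1 ∧ x3)   [De Morgan]
≡ (x1 ∧ ¬x3) ∨ ¬(¬(¬x2 ∨ x5) ∨ x4) ∨ (¬x1 ∧ x3)   [double negation]
≡ (x1 ∧ ¬x3) ∨ (¬¬(¬x2 ∨ x5) ∧ ¬x4) ∨ (¬x1 ∧ x3)   [De Morgan]
≡ (x1 ∧ ¬x3) ∨ ((¬x2 ∨ x5) ∧ ¬x4) ∨ (¬x1 ∧ x3)   [double negation]
≡ (x1 ∨ ¬x2 ∨ x5 ∨ ¬x1) ∧ (x1 ∨ ¬x2 ∨ x5 ∨ x3) ∧ (x1 ∨ ¬x4 ∨ ¬x1) ∧ (x1 ∨ ¬x4 ∨ x3) ∧ (¬x3 ∨ ¬x2 ∨ x5 ∨ ¬x1) ∧ (¬x3 ∨ ¬x2 ∨ x5 ∨ x3) ∧ (¬x3 ∨ ¬x4 ∨ ¬x1) ∧ (¬x3 ∨ ¬x4 ∨ x3)   [distribute ∨ over ∧]
≡ (x1 ∨ ¬x2 ∨ x5 ∨ x3) ∧ (x1 ∨ ¬x4 ∨ x3) ∧ (¬x3 ∨ ¬x2 ∨ x5 ∨ ¬x1) ∧ (¬x3 ∨ ¬x4 ∨ ¬x1)   [simplify]

(x1 ∨ ¬x2 ∨ x5 ∨ x3) ∧ (x1 ∨ ¬x4 ∨ x3) ∧ (¬x3 ∨ ¬x2 ∨ x5 ∨ ¬x1) ∧ (¬x3 ∨ ¬x4 ∨ ¬x1)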